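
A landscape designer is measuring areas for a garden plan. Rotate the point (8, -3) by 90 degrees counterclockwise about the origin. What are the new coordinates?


Transformation: rotation about the origin
Original point: (8, -3)
Rule for 90 deg counterclockwise: (x, y) -> (-y, x)
Apply: (8, -3) -> (3, 8)
(3, 8)


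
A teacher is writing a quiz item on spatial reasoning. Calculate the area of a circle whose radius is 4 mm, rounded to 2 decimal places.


Shape: circle
Radius r = 4 mm
Formula: A = pi * r^2
r^2 = 4^2 = 16
A = pi * 16
A = 50.27
50.27 mm^2


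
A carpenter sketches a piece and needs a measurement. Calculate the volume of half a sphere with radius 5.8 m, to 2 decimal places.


Shape: hemisphere (half of a sphere)
Radius r = 5.8 m
Formula: V = (1/2) * (4/3) * pi * r^3 = (2/3) * pi * r^3
r^3 = 195.112
(2/3) * 195.112 = 130.074667
V = 130.074667 * pi
V = 408.64
408.64 m^3


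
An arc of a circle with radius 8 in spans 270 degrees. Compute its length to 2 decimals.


Shape: circular arc
Radius r = 8 in, Angle = 270 degrees
Formula: L = (angle/360) * 2 * pi * r
2 * pi * r = 16 * pi
L = (270/360) * 16 * pi
L = 12 * pi
L = 37.7
37.7 in


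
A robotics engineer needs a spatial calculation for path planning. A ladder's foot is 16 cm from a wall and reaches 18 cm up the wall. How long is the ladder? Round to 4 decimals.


Shape: right triangle
Legs a = 16 cm, b = 18 cm
Formula: c = sqrt(a^2 + b^2)
a^2 = 256, b^2 = 324
a^2 + b^2 = 580
c = sqrt(580)
c = 24.0832
24.0832 cm


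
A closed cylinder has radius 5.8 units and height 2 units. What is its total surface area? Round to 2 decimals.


Shape: closed cylinder
Radius r = 5.8 units, Height h = 2 units
Formula: SA = 2*pi*r^2 + 2*pi*r*h = 2*pi*r*(r + h)
r + h = 7.8
2 * r * (r + h) = 2 * 5.8 * 7.8 = 90.48
SA = 90.48 * pi
SA = 284.25
284.25 units^2


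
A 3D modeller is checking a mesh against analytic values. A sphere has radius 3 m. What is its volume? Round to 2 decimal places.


Shape: sphere
Radius r = 3 m
Formula: V = (4/3) * pi * r^3
r^3 = 27
(4/3) * 27 = 36
V = 36 * pi
V = 113.1
113.1 m^3


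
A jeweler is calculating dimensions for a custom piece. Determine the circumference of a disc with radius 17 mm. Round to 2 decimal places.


Shape: circle
Radius r = 17 mm
Formula: C = 2 * pi * r
C = 2 * pi * 17
C = 34 * pi
C = 106.81
106.81 mm


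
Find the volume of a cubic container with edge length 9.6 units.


Shape: cube
Side s = 9.6 units
Formula: V = s^3
V = 9.6 * 9.6 * 9.6
V = 92.16 * 9.6
V = 884.736
884.736 units^3


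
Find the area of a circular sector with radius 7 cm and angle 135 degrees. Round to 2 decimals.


Shape: circular sector
Radius r = 7 cm, Angle = 135 degrees
Formula: A = (angle/360) * pi * r^2
r^2 = 49
Fraction of circle = 135/360
A = (135/360) * pi * 49
A = 18.375 * pi
A = 57.73
57.73 cm^2


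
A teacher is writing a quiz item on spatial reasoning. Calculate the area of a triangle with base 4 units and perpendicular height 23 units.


Shape: triangle
Base b = 4 units, Height h = 23 units
Formula: A = (1/2) * b * h
A = 0.5 * 4 * 23
A = 0.5 * 92
A = 46
46 units^2


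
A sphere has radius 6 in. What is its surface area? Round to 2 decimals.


Shape: sphere
Radius r = 6 in
Formula: SA = 4 * pi * r^2
r^2 = 36
SA = 4 * pi * 36
SA = 144 * pi
SA = 452.39
452.39 in^2


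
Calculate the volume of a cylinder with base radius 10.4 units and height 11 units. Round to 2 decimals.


Shape: cylinder
Radius r = 10.4 units, Height h = 11 units
Formula: V = pi * r^2 * h
r^2 = 108.16
V = pi * 108.16 * 11
V = 1189.76 * pi
V = 3737.74
3737.74 units^3


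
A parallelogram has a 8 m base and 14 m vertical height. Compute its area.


Shape: parallelogram
Base b = 8 m, Height h = 14 m
Formula: A = b * h
A = 8 * 14
A = 112
112 m^2


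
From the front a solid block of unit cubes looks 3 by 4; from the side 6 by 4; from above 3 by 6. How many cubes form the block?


Orthographic views of a solid rectangular block:
Front view 3 x 4 -> length = 3, height = 4
Side view 6 x 4 -> width = 6, height = 4 (consistent)
Top view 3 x 6 -> confirms length = 3, width = 6
The block is 3 x 6 x 4.
Total unit cubes = 3 * 6 * 4 = 72
72 unit cubes


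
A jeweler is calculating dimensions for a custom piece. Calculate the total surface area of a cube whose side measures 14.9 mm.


Shape: cube
Side s = 14.9 mm
A cube has 6 square faces.
Formula: SA = 6 * s^2
s^2 = 222.01
SA = 6 * 222.01
SA = 1332.06
1332.06 mm^2


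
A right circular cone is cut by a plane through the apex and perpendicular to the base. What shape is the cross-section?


Solid: right circular cone
Cutting plane: through the apex and perpendicular to the base
Visualize the intersection of the plane with the solid's surface.
The boundary of the cut region is a isosceles triangle.
isosceles triangle


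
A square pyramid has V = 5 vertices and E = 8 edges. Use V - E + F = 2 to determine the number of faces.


Polyhedron: square pyramid
Euler's formula for convex polyhedra: V - E + F = 2
Given: V = 5 vertices and E = 8 edges
Solve for F:
F = 2 + E - V = 2 + 8 - 5 = 5
5 faces


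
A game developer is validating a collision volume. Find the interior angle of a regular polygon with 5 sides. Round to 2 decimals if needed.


Shape: regular pentagon (5 sides)
Formula: interior angle = (n - 2) * 180 / n
(n - 2) = 3
(n - 2) * 180 = 540
angle = 540 / 5
angle = 108
108 degrees


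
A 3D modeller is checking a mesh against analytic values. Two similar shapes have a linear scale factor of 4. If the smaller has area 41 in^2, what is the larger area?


Linear scale factor k = 4
Original area = 41 in^2
Rule: under a linear scaling by k, areas scale by k^2.
k^2 = 4^2 = 16
New area = 41 * 16
New area = 656
656 in^2


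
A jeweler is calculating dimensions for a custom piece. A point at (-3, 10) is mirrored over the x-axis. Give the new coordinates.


Transformation: reflection
Original point: (-3, 10)
Rule for reflection over the x-axis: (x, y) -> (x, -y)
Apply: (-3, 10) -> (-3, -10)
(-3, -10)


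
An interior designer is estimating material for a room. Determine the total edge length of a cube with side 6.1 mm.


Shape: cube
Side s = 6.1 mm
A cube has 12 edges, all equal.
Formula: total edge length = 12 * s
Total = 12 * 6.1
Total = 73.2
73.2 mm


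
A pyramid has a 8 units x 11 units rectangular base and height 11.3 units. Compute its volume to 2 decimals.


Shape: rectangular pyramid
Base: 8 units x 11 units, Height h = 11.3 units
Formula: V = (1/3) * base_area * h
base_area = 8 * 11 = 88
base_area * h = 88 * 11.3 = 994.4
V = 994.4 / 3
V = 331.47
331.47 units^3


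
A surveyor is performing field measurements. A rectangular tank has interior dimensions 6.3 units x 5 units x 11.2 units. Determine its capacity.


Shape: rectangular prism
l = 6.3 units, w = 5 units, h = 11.2 units
Formula: V = l * w * h
V = 6.3 * 5 * 11.2
V = 31.5 * 11.2
V = 352.8
352.8 units^3


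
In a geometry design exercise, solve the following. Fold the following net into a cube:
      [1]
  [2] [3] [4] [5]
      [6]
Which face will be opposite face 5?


Net: cross layout. Take square 3 as the base (bottom).
Fold the four squares in the horizontal row up around 3: 2 -> left, 4 -> right, 5 wraps to the top.
Fold 1 and 6 up from 3: 1 -> back, 6 -> front.
Opposite pairs are therefore: (1, 6), (2, 4), (3, 5).
Face 5 is opposite face 3.
face 3


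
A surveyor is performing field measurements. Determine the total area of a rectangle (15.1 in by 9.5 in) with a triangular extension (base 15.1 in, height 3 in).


Composite shape: rectangle + triangle
Rectangle area = 15.1 * 9.5 = 143.45
Triangle area = 0.5 * 15.1 * 3 = 22.65
Total = 143.45 + 22.65
Total = 166.1
166.1 in^2


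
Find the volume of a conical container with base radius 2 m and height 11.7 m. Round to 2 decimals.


Shape: cone
Radius r = 2 m, Height h = 11.7 m
Formula: V = (1/3) * pi * r^2 * h
r^2 = 4
pi * r^2 * h = pi * 4 * 11.7 = 46.8 * pi
V = 46.8 * pi / 3
V = 49.01
49.01 m^3


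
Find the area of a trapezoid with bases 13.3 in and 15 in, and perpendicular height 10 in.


Shape: trapezoid
Parallel sides a = 13.3 in, b = 15 in; Height h = 10 in
Formula: A = (a + b) * h / 2
a + b = 13.3 + 15 = 28.3
A = 28.3 * 10 / 2
A = 283 / 2
A = 141.5
141.5 in^2


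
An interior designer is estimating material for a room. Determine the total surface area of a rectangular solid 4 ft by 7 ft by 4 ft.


Shape: rectangular prism
l = 4 ft, w = 7 ft, h = 4 ft
Formula: SA = 2(lw + lh + wh)
lw = 28, lh = 16, wh = 28
lw + lh + wh = 72
SA = 2 * 72
SA = 144
144 ft^2


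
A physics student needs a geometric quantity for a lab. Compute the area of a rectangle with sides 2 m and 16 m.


Shape: rectangle
Length l = 2 m, Width w = 16 m
Formula: A = l * w
A = 2 * 16
A = 32
32 m^2


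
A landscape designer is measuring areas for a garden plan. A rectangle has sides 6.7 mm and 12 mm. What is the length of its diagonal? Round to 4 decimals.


Shape: rectangle (diagonal via Pythagoras)
Sides: 6.7 mm and 12 mm
Formula: d = sqrt(l^2 + w^2)
l^2 = 44.89, w^2 = 144
l^2 + w^2 = 188.89
d = sqrt(188.89)
d = 13.7437
13.7437 mm


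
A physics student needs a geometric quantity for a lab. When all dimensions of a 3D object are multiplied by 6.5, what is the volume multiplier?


Linear scale factor k = 6.5
Rule: under a linear scaling by k, volumes scale by k^3.
k^3 = 6.5 * 6.5 * 6.5
k^3 = 42.25 * 6.5
k^3 = 274.625
Volume scales by a factor of 274.625.
274.625 (dimensionless)


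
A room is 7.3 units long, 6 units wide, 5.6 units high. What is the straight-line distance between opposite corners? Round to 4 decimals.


Shape: rectangular box (space diagonal)
l = 7.3 units, w = 6 units, h = 5.6 units
Visualize: the diagonal of the base, then a right triangle with that diagonal and the height.
Formula: d = sqrt(l^2 + w^2 + h^2)
l^2 + w^2 + h^2 = 53.29 + 36 + 31.36 = 120.65
d = sqrt(120.65)
d = 10.9841
10.9841 units


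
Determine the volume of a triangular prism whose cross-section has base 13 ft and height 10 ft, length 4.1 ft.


Shape: triangular prism
Triangle base = 13 ft, triangle height = 10 ft, prism length L = 4.1 ft
Formula: V = (1/2 * b * h_tri) * L
Cross-section area = 0.5 * 13 * 10 = 65
V = 65 * 4.1
V = 266.5
266.5 ft^3


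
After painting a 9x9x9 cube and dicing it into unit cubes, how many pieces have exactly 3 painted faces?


Large cube: 9 x 9 x 9, cut into unit cubes.
Cubes with 3 painted faces are at the corners. A cube always has 8 corners.
Count = 8
8 unit cubes


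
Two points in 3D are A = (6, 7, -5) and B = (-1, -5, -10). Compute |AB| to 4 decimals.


3D distance between two points
P1 = (6, 7, -5), P2 = (-1, -5, -10)
Formula: d = sqrt((x2-x1)^2 + (y2-y1)^2 + (z2-z1)^2)
dx = -1 - 6 = -7
dy = -5 - 7 = -12
dz = -10 - -5 = -5
dx^2 + dy^2 + dz^2 = 49 + 144 + 25 = 218
d = sqrt(218)
d = 14.7648
14.7648 units


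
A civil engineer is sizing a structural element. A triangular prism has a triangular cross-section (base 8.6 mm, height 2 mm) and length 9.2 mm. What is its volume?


Shape: triangular prism
Triangle base = 8.6 mm, triangle height = 2 mm, prism length L = 9.2 mm
Formula: V = (1/2 * b * h_tri) * L
Cross-section area = 0.5 * 8.6 * 2 = 8.6
V = 8.6 * 9.2
V = 79.12
79.12 mm^3


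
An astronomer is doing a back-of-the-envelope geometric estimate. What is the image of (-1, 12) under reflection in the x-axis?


Transformation: reflection
Original point: (-1, 12)
Rule for reflection over the x-axis: (x, y) -> (x, -y)
Apply: (-1, 12) -> (-1, -12)
(-1, -12)


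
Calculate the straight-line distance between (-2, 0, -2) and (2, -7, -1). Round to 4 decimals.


3D distance between two points
P1 = (-2, 0, -2), P2 = (2, -7, -1)
Formula: d = sqrt((x2-x1)^2 + (y2-y1)^2 + (z2-z1)^2)
dx = 2 - -2 = 4
dy = -7 - 0 = -7
dz = -1 - -2 = 1
dx^2 + dy^2 + dz^2 = 16 + 49 + 1 = 66
d = sqrt(66)
d = 8.124
8.124 units


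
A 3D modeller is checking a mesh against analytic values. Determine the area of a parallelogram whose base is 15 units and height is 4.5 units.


Shape: parallelogram
Base b = 15 units, Height h = 4.5 units
Formula: A = b * h
A = 15 * 4.5
A = 67.5
67.5 units^2


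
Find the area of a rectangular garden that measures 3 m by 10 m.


Shape: rectangle
Length l = 3 m, Width w = 10 m
Formula: A = l * w
A = 3 * 10
A = 30
30 m^2


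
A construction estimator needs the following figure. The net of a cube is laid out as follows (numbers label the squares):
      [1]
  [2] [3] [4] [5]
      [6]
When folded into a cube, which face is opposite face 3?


Net: cross layout. Take square 3 as the base (bottom).
Fold the four squares in the horizontal row up around 3: 2 -> left, 4 -> right, 5 wraps to the top.
Fold 1 and 6 up from 3: 1 -> back, 6 -> front.
Opposite pairs are therefore: (1, 6), (2, 4), (3, 5).
Face 3 is opposite face 5.
face 5


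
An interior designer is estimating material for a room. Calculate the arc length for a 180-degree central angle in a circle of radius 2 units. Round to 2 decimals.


Shape: circular arc
Radius r = 2 units, Angle = 180 degrees
Formula: L = (angle/360) * 2 * pi * r
2 * pi * r = 4 * pi
L = (180/360) * 4 * pi
L = 2 * pi
L = 6.28
6.28 units


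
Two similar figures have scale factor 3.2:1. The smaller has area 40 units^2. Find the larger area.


Linear scale factor k = 3.2
Original area = 40 units^2
Rule: under a linear scaling by k, areas scale by k^2.
k^2 = 3.2^2 = 10.24
New area = 40 * 10.24
New area = 409.6
409.6 units^2


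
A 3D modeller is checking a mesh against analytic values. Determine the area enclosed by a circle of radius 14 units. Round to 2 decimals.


Shape: circle
Radius r = 14 units
Formula: A = pi * r^2
r^2 = 14^2 = 196
A = pi * 196
A = 615.75
615.75 units^2


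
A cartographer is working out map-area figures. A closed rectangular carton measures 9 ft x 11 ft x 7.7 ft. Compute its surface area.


Shape: rectangular prism
l = 9 ft, w = 11 ft, h = 7.7 ft
Formula: SA = 2(lw + lh + wh)
lw = 99, lh = 69.3, wh = 84.7
lw + lh + wh = 253
SA = 2 * 253
SA = 506
506 ft^2


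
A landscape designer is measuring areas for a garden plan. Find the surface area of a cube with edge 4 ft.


Shape: cube
Side s = 4 ft
A cube has 6 square faces.
Formula: SA = 6 * s^2
s^2 = 16
SA = 6 * 16
SA = 96
96 ft^2


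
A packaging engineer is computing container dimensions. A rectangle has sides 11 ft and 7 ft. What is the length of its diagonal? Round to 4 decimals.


Shape: rectangle (diagonal via Pythagoras)
Sides: 11 ft and 7 ft
Formula: d = sqrt(l^2 + w^2)
l^2 = 121, w^2 = 49
l^2 + w^2 = 170
d = sqrt(170)
d = 13.0384
13.0384 ft


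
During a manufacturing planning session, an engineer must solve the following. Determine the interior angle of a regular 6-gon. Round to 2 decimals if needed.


Shape: regular hexagon (6 sides)
Formula: interior angle = (n - 2) * 180 / n
(n - 2) = 4
(n - 2) * 180 = 720
angle = 720 / 6
angle = 120
120 degrees


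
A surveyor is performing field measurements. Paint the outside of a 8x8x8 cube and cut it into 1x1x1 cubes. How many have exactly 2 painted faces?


Large cube: 8 x 8 x 8, cut into unit cubes.
n = 8, so n - 2 = 6
Cubes with 2 painted faces lie along the edges, excluding corners.
A cube has 12 edges; each contributes (n - 2) = 6 such cubes.
Count = 12 * 6 = 72
72 unit cubes


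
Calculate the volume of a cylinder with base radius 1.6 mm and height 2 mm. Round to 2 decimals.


Shape: cylinder
Radius r = 1.6 mm, Height h = 2 mm
Formula: V = pi * r^2 * h
r^2 = 2.56
V = pi * 2.56 * 2
V = 5.12 * pi
V = 16.08
16.08 mm^3


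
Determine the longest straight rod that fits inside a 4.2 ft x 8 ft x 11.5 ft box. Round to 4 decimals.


Shape: rectangular box (space diagonal)
l = 4.2 ft, w = 8 ft, h = 11.5 ft
Visualize: the diagonal of the base, then a right triangle with that diagonal and the height.
Formula: d = sqrt(l^2 + w^2 + h^2)
l^2 + w^2 + h^2 = 17.64 + 64 + 132.25 = 213.89
d = sqrt(213.89)
d = 14.625
14.625 ft


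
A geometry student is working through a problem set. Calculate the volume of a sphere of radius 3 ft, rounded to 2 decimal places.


Shape: sphere
Radius r = 3 ft
Formula: V = (4/3) * pi * r^3
r^3 = 27
(4/3) * 27 = 36
V = 36 * pi
V = 113.1
113.1 ft^3


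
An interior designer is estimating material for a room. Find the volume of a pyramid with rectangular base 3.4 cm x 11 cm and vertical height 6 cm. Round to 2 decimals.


Shape: rectangular pyramid
Base: 3.4 cm x 11 cm, Height h = 6 cm
Formula: V = (1/3) * base_area * h
base_area = 3.4 * 11 = 37.4
base_area * h = 37.4 * 6 = 224.4
V = 224.4 / 3
V = 74.8
74.8 cm^3


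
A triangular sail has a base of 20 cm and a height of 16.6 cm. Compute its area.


Shape: triangle
Base b = 20 cm, Height h = 16.6 cm
Formula: A = (1/2) * b * h
A = 0.5 * 20 * 16.6
A = 0.5 * 332
A = 166
166 cm^2


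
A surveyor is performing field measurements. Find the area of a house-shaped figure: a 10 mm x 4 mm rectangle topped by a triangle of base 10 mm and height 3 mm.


Composite shape: rectangle + triangle
Rectangle area = 10 * 4 = 40
Triangle area = 0.5 * 10 * 3 = 15
Total = 40 + 15
Total = 55
55 mm^2


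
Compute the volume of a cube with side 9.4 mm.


Shape: cube
Side s = 9.4 mm
Formula: V = s^3
V = 9.4 * 9.4 * 9.4
V = 88.36 * 9.4
V = 830.584
830.584 mm^3


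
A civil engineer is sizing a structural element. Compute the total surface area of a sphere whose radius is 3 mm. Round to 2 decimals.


Shape: sphere
Radius r = 3 mm
Formula: SA = 4 * pi * r^2
r^2 = 9
SA = 4 * pi * 9
SA = 36 * pi
SA = 113.1
113.1 mm^2


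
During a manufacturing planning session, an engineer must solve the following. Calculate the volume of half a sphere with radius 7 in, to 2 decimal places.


Shape: hemisphere (half of a sphere)
Radius r = 7 in
Formula: V = (1/2) * (4/3) * pi * r^3 = (2/3) * pi * r^3
r^3 = 343
(2/3) * 343 = 228.666667
V = 228.666667 * pi
V = 718.38
718.38 in^3


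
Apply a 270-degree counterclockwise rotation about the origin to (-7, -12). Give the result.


Transformation: rotation about the origin
Original point: (-7, -12)
Rule for 270 deg counterclockwise: (x, y) -> (y, -x)
Apply: (-7, -12) -> (-12, 7)
(-12, 7)


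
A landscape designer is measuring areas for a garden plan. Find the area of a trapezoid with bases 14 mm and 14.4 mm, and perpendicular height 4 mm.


Shape: trapezoid
Parallel sides a = 14 mm, b = 14.4 mm; Height h = 4 mm
Formula: A = (a + b) * h / 2
a + b = 14 + 14.4 = 28.4
A = 28.4 * 4 / 2
A = 113.6 / 2
A = 56.8
56.8 mm^2


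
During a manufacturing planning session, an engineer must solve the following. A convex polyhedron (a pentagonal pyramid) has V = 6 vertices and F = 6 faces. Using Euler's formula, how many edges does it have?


Polyhedron: pentagonal pyramid
Euler's formula for convex polyhedra: V - E + F = 2
Given: V = 6 vertices and F = 6 faces
Solve for E:
E = V + F - 2 = 6 + 6 - 2 = 10
10 edges


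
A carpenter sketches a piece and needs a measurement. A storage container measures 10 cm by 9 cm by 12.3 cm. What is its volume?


Shape: rectangular prism
l = 10 cm, w = 9 cm, h = 12.3 cm
Formula: V = l * w * h
V = 10 * 9 * 12.3
V = 90 * 12.3
V = 1107
1107 cm^3


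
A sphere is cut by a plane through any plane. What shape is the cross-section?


Solid: sphere
Cutting plane: through any plane
Visualize the intersection of the plane with the solid's surface.
The boundary of the cut region is a circle.
circle


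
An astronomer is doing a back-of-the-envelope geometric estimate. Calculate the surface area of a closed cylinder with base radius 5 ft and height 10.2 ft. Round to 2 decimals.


Shape: closed cylinder
Radius r = 5 ft, Height h = 10.2 ft
Formula: SA = 2*pi*r^2 + 2*pi*r*h = 2*pi*r*(r + h)
r + h = 15.2
2 * r * (r + h) = 2 * 5 * 15.2 = 152
SA = 152 * pi
SA = 477.52
477.52 ft^2


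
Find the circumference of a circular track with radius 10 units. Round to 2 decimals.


Shape: circle
Radius r = 10 units
Formula: C = 2 * pi * r
C = 2 * pi * 10
C = 20 * pi
C = 62.83
62.83 units


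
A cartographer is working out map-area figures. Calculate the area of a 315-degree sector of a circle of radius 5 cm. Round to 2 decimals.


Shape: circular sector
Radius r = 5 cm, Angle = 315 degrees
Formula: A = (angle/360) * pi * r^2
r^2 = 25
Fraction of circle = 315/360
A = (315/360) * pi * 25
A = 21.875 * pi
A = 68.72
68.72 cm^2


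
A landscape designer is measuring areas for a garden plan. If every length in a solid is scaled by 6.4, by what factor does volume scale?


Linear scale factor k = 6.4
Rule: under a linear scaling by k, volumes scale by k^3.
k^3 = 6.4 * 6.4 * 6.4
k^3 = 40.96 * 6.4
k^3 = 262.144
Volume scales by a factor of 262.144.
262.144 (dimensionless)


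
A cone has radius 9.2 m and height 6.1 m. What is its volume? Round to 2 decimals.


Shape: cone
Radius r = 9.2 m, Height h = 6.1 m
Formula: V = (1/3) * pi * r^2 * h
r^2 = 84.64
pi * r^2 * h = pi * 84.64 * 6.1 = 516.304 * pi
V = 516.304 * pi / 3
V = 540.67
540.67 m^3


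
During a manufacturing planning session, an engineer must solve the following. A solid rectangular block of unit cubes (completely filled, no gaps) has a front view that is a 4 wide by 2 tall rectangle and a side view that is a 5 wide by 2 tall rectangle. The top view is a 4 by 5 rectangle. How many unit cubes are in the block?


Orthographic views of a solid rectangular block:
Front view 4 x 2 -> length = 4, height = 2
Side view 5 x 2 -> width = 5, height = 2 (consistent)
Top view 4 x 5 -> confirms length = 4, width = 5
The block is 4 x 5 x 2.
Total unit cubes = 4 * 5 * 2 = 40
40 unit cubes


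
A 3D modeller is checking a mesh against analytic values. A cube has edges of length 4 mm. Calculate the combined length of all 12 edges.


Shape: cube
Side s = 4 mm
A cube has 12 edges, all equal.
Formula: total edge length = 12 * s
Total = 12 * 4
Total = 48
48 mm


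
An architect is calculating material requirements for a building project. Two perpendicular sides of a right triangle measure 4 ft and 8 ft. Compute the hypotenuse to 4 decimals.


Shape: right triangle
Legs a = 4 ft, b = 8 ft
Formula: c = sqrt(a^2 + b^2)
a^2 = 16, b^2 = 64
a^2 + b^2 = 80
c = sqrt(80)
c = 8.9443
8.9443 ft


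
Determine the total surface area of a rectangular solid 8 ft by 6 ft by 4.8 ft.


Shape: rectangular prism
l = 8 ft, w = 6 ft, h = 4.8 ft
Formula: SA = 2(lw + lh + wh)
lw = 48, lh = 38.4, wh = 28.8
lw + lh + wh = 115.2
SA = 2 * 115.2
SA = 230.4
230.4 ft^2


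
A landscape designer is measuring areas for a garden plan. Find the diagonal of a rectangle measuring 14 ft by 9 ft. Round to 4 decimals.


Shape: rectangle (diagonal via Pythagoras)
Sides: 14 ft and 9 ft
Formula: d = sqrt(l^2 + w^2)
l^2 = 196, w^2 = 81
l^2 + w^2 = 277
d = sqrt(277)
d = 16.6433
16.6433 ft


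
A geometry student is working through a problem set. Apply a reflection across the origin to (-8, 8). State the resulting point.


Transformation: reflection
Original point: (-8, 8)
Rule for reflection through the origin: (x, y) -> (-x, -y)
Apply: (-8, 8) -> (8, -8)
(8, -8)


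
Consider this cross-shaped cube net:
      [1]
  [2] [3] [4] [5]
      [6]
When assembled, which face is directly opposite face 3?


Net: cross layout. Take square 3 as the base (bottom).
Fold the four squares in the horizontal row up around 3: 2 -> left, 4 -> right, 5 wraps to the top.
Fold 1 and 6 up from 3: 1 -> back, 6 -> front.
Opposite pairs are therefore: (1, 6), (2, 4), (3, 5).
Face 3 is opposite face 5.
face 5


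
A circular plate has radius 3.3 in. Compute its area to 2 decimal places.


Shape: circle
Radius r = 3.3 in
Formula: A = pi * r^2
r^2 = 3.3^2 = 10.89
A = pi * 10.89
A = 34.21
34.21 in^2


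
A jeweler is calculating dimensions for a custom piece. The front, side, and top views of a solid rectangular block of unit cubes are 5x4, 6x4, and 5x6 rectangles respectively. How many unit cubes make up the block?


Orthographic views of a solid rectangular block:
Front view 5 x 4 -> length = 5, height = 4
Side view 6 x 4 -> width = 6, height = 4 (consistent)
Top view 5 x 6 -> confirms length = 5, width = 6
The block is 5 x 6 x 4.
Total unit cubes = 5 * 6 * 4 = 120
120 unit cubes


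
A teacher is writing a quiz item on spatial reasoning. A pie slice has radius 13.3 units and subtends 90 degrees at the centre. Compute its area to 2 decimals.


Shape: circular sector
Radius r = 13.3 units, Angle = 90 degrees
Formula: A = (angle/360) * pi * r^2
r^2 = 176.89
Fraction of circle = 90/360
A = (90/360) * pi * 176.89
A = 44.2225 * pi
A = 138.93
138.93 units^2


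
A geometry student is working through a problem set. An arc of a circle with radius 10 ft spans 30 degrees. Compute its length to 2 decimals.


Shape: circular arc
Radius r = 10 ft, Angle = 30 degrees
Formula: L = (angle/360) * 2 * pi * r
2 * pi * r = 20 * pi
L = (30/360) * 20 * pi
L = 1.666667 * pi
L = 5.24
5.24 ft


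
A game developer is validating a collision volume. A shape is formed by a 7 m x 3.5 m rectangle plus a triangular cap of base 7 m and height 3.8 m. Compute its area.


Composite shape: rectangle + triangle
Rectangle area = 7 * 3.5 = 24.5
Triangle area = 0.5 * 7 * 3.8 = 13.3
Total = 24.5 + 13.3
Total = 37.8
37.8 m^2


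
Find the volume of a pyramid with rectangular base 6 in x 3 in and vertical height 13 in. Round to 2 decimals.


Shape: rectangular pyramid
Base: 6 in x 3 in, Height h = 13 in
Formula: V = (1/3) * base_area * h
base_area = 6 * 3 = 18
base_area * h = 18 * 13 = 234
V = 234 / 3
V = 78
78 in^3


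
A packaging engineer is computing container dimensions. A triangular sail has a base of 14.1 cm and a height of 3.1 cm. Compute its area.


Shape: triangle
Base b = 14.1 cm, Height h = 3.1 cm
Formula: A = (1/2) * b * h
A = 0.5 * 14.1 * 3.1
A = 0.5 * 43.71
A = 21.855
21.855 cm^2


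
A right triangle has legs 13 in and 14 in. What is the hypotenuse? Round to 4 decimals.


Shape: right triangle
Legs a = 13 in, b = 14 in
Formula: c = sqrt(a^2 + b^2)
a^2 = 169, b^2 = 196
a^2 + b^2 = 365
c = sqrt(365)
c = 19.105
19.105 in


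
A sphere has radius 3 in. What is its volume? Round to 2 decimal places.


Shape: sphere
Radius r = 3 in
Formula: V = (4/3) * pi * r^3
r^3 = 27
(4/3) * 27 = 36
V = 36 * pi
V = 113.1
113.1 in^3


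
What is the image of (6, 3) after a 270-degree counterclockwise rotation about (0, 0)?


Transformation: rotation about the origin
Original point: (6, 3)
Rule for 270 deg counterclockwise: (x, y) -> (y, -x)
Apply: (6, 3) -> (3, -6)
(3, -6)


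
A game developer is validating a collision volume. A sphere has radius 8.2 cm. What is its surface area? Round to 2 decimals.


Shape: sphere
Radius r = 8.2 cm
Formula: SA = 4 * pi * r^2
r^2 = 67.24
SA = 4 * pi * 67.24
SA = 268.96 * pi
SA = 844.96
844.96 cm^2


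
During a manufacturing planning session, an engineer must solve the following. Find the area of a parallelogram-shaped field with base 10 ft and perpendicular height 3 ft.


Shape: parallelogram
Base b = 10 ft, Height h = 3 ft
Formula: A = b * h
A = 10 * 3
A = 30
30 ft^2


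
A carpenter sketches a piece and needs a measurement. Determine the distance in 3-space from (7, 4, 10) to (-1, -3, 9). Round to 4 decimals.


3D distance between two points
P1 = (7, 4, 10), P2 = (-1, -3, 9)
Formula: d = sqrt((x2-x1)^2 + (y2-y1)^2 + (z2-z1)^2)
dx = -1 - 7 = -8
dy = -3 - 4 = -7
dz = 9 - 10 = -1
dx^2 + dy^2 + dz^2 = 64 + 49 + 1 = 114
d = sqrt(114)
d = 10.6771
10.6771 units


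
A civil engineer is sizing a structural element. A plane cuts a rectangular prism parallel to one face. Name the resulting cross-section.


Solid: rectangular prism
Cutting plane: parallel to one face
Visualize the intersection of the plane with the solid's surface.
The boundary of the cut region is a rectangle.
rectangle


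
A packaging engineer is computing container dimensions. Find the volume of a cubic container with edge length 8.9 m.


Shape: cube
Side s = 8.9 m
Formula: V = s^3
V = 8.9 * 8.9 * 8.9
V = 79.21 * 8.9
V = 704.969
704.969 m^3


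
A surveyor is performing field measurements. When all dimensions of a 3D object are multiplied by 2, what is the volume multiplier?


Linear scale factor k = 2
Rule: under a linear scaling by k, volumes scale by k^3.
k^3 = 2 * 2 * 2
k^3 = 4 * 2
k^3 = 8
Volume scales by a factor of 8.
8 (dimensionless)


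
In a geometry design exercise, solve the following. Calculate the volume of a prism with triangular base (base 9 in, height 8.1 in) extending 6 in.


Shape: triangular prism
Triangle base = 9 in, triangle height = 8.1 in, prism length L = 6 in
Formula: V = (1/2 * b * h_tri) * L
Cross-section area = 0.5 * 9 * 8.1 = 36.45
V = 36.45 * 6
V = 218.7
218.7 in^3


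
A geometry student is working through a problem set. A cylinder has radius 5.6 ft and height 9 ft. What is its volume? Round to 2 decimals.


Shape: cylinder
Radius r = 5.6 ft, Height h = 9 ft
Formula: V = pi * r^2 * h
r^2 = 31.36
V = pi * 31.36 * 9
V = 282.24 * pi
V = 886.68
886.68 ft^3


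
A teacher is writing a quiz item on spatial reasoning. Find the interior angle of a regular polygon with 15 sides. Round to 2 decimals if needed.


Shape: regular pentadecagon (15 sides)
Formula: interior angle = (n - 2) * 180 / n
(n - 2) = 13
(n - 2) * 180 = 2340
angle = 2340 / 15
angle = 156
156 degrees


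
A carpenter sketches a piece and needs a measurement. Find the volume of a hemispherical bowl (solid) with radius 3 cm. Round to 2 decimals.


Shape: hemisphere (half of a sphere)
Radius r = 3 cm
Formula: V = (1/2) * (4/3) * pi * r^3 = (2/3) * pi * r^3
r^3 = 27
(2/3) * 27 = 18
V = 18 * pi
V = 56.55
56.55 cm^3


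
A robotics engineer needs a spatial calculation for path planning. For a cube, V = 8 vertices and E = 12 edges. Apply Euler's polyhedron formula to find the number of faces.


Polyhedron: cube
Euler's formula for convex polyhedra: V - E + F = 2
Given: V = 8 vertices and E = 12 edges
Solve for F:
F = 2 + E - V = 2 + 12 - 8 = 6
6 faces


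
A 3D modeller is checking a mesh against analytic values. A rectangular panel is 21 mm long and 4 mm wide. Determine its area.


Shape: rectangle
Length l = 21 mm, Width w = 4 mm
Formula: A = l * w
A = 21 * 4
A = 84
84 mm^2


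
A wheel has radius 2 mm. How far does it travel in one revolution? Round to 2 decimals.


Shape: circle
Radius r = 2 mm
Formula: C = 2 * pi * r
C = 2 * pi * 2
C = 4 * pi
C = 12.57
12.57 mm


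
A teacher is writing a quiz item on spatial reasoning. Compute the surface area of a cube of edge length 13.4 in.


Shape: cube
Side s = 13.4 in
A cube has 6 square faces.
Formula: SA = 6 * s^2
s^2 = 179.56
SA = 6 * 179.56
SA = 1077.36
1077.36 in^2


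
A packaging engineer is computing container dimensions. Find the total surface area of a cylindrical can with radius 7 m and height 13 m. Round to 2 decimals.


Shape: closed cylinder
Radius r = 7 m, Height h = 13 m
Formula: SA = 2*pi*r^2 + 2*pi*r*h = 2*pi*r*(r + h)
r + h = 20
2 * r * (r + h) = 2 * 7 * 20 = 280
SA = 280 * pi
SA = 879.65
879.65 m^2


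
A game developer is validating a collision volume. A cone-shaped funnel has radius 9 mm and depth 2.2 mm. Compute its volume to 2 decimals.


Shape: cone
Radius r = 9 mm, Height h = 2.2 mm
Formula: V = (1/3) * pi * r^2 * h
r^2 = 81
pi * r^2 * h = pi * 81 * 2.2 = 178.2 * pi
V = 178.2 * pi / 3
V = 186.61
186.61 mm^3


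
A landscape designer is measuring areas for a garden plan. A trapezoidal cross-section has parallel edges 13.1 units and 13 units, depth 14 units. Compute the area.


Shape: trapezoid
Parallel sides a = 13.1 units, b = 13 units; Height h = 14 units
Formula: A = (a + b) * h / 2
a + b = 13.1 + 13 = 26.1
A = 26.1 * 14 / 2
A = 365.4 / 2
A = 182.7
182.7 units^2


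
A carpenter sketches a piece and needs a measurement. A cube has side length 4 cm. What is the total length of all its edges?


Shape: cube
Side s = 4 cm
A cube has 12 edges, all equal.
Formula: total edge length = 12 * s
Total = 12 * 4
Total = 48
48 cm


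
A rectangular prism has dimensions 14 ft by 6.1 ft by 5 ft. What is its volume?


Shape: rectangular prism
l = 14 ft, w = 6.1 ft, h = 5 ft
Formula: V = l * w * h
V = 14 * 6.1 * 5
V = 85.4 * 5
V = 427
427 ft^3


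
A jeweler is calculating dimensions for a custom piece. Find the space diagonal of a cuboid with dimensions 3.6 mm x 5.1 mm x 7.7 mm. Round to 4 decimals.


Shape: rectangular box (space diagonal)
l = 3.6 mm, w = 5.1 mm, h = 7.7 mm
Visualize: the diagonal of the base, then a right triangle with that diagonal and the height.
Formula: d = sqrt(l^2 + w^2 + h^2)
l^2 + w^2 + h^2 = 12.96 + 26.01 + 59.29 = 98.26
d = sqrt(98.26)
d = 9.9126
9.9126 mm


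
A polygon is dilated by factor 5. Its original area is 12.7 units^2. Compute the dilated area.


Linear scale factor k = 5
Original area = 12.7 units^2
Rule: under a linear scaling by k, areas scale by k^2.
k^2 = 5^2 = 25
New area = 12.7 * 25
New area = 317.5
317.5 units^2


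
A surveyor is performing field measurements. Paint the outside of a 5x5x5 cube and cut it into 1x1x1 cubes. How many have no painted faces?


Large cube: 5 x 5 x 5, cut into unit cubes.
n = 5, so n - 2 = 3
Unpainted cubes form the interior (n - 2)^3 block.
(n - 2)^3 = 3^3 = 27
27 unit cubes


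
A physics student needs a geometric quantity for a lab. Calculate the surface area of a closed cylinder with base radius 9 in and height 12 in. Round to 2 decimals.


Shape: closed cylinder
Radius r = 9 in, Height h = 12 in
Formula: SA = 2*pi*r^2 + 2*pi*r*h = 2*pi*r*(r + h)
r + h = 21
2 * r * (r + h) = 2 * 9 * 21 = 378
SA = 378 * pi
SA = 1187.52
1187.52 in^2


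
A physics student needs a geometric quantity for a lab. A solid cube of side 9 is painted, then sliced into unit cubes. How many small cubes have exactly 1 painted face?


Large cube: 9 x 9 x 9, cut into unit cubes.
n = 9, so n - 2 = 7
Cubes with 1 painted face lie in the interior of each face.
A cube has 6 faces; each contributes (n - 2)^2 = 49 such cubes.
Count = 6 * 49 = 294
294 unit cubes


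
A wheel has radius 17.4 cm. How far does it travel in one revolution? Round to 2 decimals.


Shape: circle
Radius r = 17.4 cm
Formula: C = 2 * pi * r
C = 2 * pi * 17.4
C = 34.8 * pi
C = 109.33
109.33 cm


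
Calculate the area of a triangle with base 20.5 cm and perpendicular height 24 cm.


Shape: triangle
Base b = 20.5 cm, Height h = 24 cm
Formula: A = (1/2) * b * h
A = 0.5 * 20.5 * 24
A = 0.5 * 492
A = 246
246 cm^2


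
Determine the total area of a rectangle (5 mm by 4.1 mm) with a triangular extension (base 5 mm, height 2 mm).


Composite shape: rectangle + triangle
Rectangle area = 5 * 4.1 = 20.5
Triangle area = 0.5 * 5 * 2 = 5
Total = 20.5 + 5
Total = 25.5
25.5 mm^2


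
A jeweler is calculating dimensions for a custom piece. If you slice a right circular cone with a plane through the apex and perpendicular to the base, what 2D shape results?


Solid: right circular cone
Cutting plane: through the apex and perpendicular to the base
Visualize the intersection of the plane with the solid's surface.
The boundary of the cut region is a isosceles triangle.
isosceles triangle


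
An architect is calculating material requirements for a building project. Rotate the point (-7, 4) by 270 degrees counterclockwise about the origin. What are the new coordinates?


Transformation: rotation about the origin
Original point: (-7, 4)
Rule for 270 deg counterclockwise: (x, y) -> (y, -x)
Apply: (-7, 4) -> (4, 7)
(4, 7)


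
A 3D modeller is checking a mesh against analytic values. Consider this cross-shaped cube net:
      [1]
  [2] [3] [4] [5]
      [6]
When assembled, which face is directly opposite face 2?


Net: cross layout. Take square 3 as the base (bottom).
Fold the four squares in the horizontal row up around 3: 2 -> left, 4 -> right, 5 wraps to the top.
Fold 1 and 6 up from 3: 1 -> back, 6 -> front.
Opposite pairs are therefore: (1, 6), (2, 4), (3, 5).
Face 2 is opposite face 4.
face 4


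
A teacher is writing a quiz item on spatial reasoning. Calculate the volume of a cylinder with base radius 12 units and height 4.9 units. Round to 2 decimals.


Shape: cylinder
Radius r = 12 units, Height h = 4.9 units
Formula: V = pi * r^2 * h
r^2 = 144
V = pi * 144 * 4.9
V = 705.6 * pi
V = 2216.71
2216.71 units^3


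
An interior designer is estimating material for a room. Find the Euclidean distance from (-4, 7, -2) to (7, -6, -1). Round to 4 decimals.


3D distance between two points
P1 = (-4, 7, -2), P2 = (7, -6, -1)
Formula: d = sqrt((x2-x1)^2 + (y2-y1)^2 + (z2-z1)^2)
dx = 7 - -4 = 11
dy = -6 - 7 = -13
dz = -1 - -2 = 1
dx^2 + dy^2 + dz^2 = 121 + 169 + 1 = 291
d = sqrt(291)
d = 17.0587
17.0587 units


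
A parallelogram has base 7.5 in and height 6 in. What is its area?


Shape: parallelogram
Base b = 7.5 in, Height h = 6 in
Formula: A = b * h
A = 7.5 * 6
A = 45
45 in^2


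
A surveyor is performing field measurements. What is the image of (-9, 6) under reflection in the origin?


Transformation: reflection
Original point: (-9, 6)
Rule for reflection through the origin: (x, y) -> (-x, -y)
Apply: (-9, 6) -> (9, -6)
(9, -6)


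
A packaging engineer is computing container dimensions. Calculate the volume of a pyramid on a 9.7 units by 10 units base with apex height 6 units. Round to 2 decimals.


Shape: rectangular pyramid
Base: 9.7 units x 10 units, Height h = 6 units
Formula: V = (1/3) * base_area * h
base_area = 9.7 * 10 = 97
base_area * h = 97 * 6 = 582
V = 582 / 3
V = 194
194 units^3


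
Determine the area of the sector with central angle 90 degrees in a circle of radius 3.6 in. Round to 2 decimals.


Shape: circular sector
Radius r = 3.6 in, Angle = 90 degrees
Formula: A = (angle/360) * pi * r^2
r^2 = 12.96
Fraction of circle = 90/360
A = (90/360) * pi * 12.96
A = 3.24 * pi
A = 10.18
10.18 in^2


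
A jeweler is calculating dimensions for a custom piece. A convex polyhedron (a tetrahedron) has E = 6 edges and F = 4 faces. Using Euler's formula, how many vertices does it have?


Polyhedron: tetrahedron
Euler's formula for convex polyhedra: V - E + F = 2
Given: E = 6 edges and F = 4 faces
Solve for V:
V = 2 + E - F = 2 + 6 - 4 = 4
4 vertices


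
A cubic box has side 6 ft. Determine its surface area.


Shape: cube
Side s = 6 ft
A cube has 6 square faces.
Formula: SA = 6 * s^2
s^2 = 36
SA = 6 * 36
SA = 216
216 ft^2


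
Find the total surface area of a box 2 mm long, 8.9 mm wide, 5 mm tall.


Shape: rectangular prism
l = 2 mm, w = 8.9 mm, h = 5 mm
Formula: SA = 2(lw + lh + wh)
lw = 17.8, lh = 10, wh = 44.5
lw + lh + wh = 72.3
SA = 2 * 72.3
SA = 144.6
144.6 mm^2


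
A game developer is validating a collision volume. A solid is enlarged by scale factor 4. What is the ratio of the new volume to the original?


Linear scale factor k = 4
Rule: under a linear scaling by k, volumes scale by k^3.
k^3 = 4 * 4 * 4
k^3 = 16 * 4
k^3 = 64
Volume scales by a factor of 64.
64 (dimensionless)


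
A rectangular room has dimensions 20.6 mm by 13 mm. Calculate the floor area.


Shape: rectangle
Length l = 20.6 mm, Width w = 13 mm
Formula: A = l * w
A = 20.6 * 13
A = 267.8
267.8 mm^2


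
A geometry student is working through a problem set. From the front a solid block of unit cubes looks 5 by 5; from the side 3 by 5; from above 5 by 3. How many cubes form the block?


Orthographic views of a solid rectangular block:
Front view 5 x 5 -> length = 5, height = 5
Side view 3 x 5 -> width = 3, height = 5 (consistent)
Top view 5 x 3 -> confirms length = 5, width = 3
The block is 5 x 3 x 5.
Total unit cubes = 5 * 3 * 5 = 75
75 unit cubes


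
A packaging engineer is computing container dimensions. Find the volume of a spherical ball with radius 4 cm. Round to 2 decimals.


Shape: sphere
Radius r = 4 cm
Formula: V = (4/3) * pi * r^3
r^3 = 64
(4/3) * 64 = 85.333333
V = 85.333333 * pi
V = 268.08
268.08 cm^3
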